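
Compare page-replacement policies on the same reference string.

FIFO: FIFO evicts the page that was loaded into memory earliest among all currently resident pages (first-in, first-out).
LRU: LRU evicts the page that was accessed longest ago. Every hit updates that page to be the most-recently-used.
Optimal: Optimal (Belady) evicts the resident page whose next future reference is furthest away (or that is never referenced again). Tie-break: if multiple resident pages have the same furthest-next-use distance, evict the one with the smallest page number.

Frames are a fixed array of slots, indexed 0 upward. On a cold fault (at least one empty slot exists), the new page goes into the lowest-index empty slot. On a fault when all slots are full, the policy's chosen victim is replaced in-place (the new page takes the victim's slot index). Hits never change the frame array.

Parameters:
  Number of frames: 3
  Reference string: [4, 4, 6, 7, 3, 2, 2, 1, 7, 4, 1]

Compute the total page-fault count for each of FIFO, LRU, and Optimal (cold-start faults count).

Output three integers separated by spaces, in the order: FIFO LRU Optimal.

Answer: 8 8 6

Derivation:
--- FIFO ---
  step 0: ref 4 -> FAULT, frames=[4,-,-] (faults so far: 1)
  step 1: ref 4 -> HIT, frames=[4,-,-] (faults so far: 1)
  step 2: ref 6 -> FAULT, frames=[4,6,-] (faults so far: 2)
  step 3: ref 7 -> FAULT, frames=[4,6,7] (faults so far: 3)
  step 4: ref 3 -> FAULT, evict 4, frames=[3,6,7] (faults so far: 4)
  step 5: ref 2 -> FAULT, evict 6, frames=[3,2,7] (faults so far: 5)
  step 6: ref 2 -> HIT, frames=[3,2,7] (faults so far: 5)
  step 7: ref 1 -> FAULT, evict 7, frames=[3,2,1] (faults so far: 6)
  step 8: ref 7 -> FAULT, evict 3, frames=[7,2,1] (faults so far: 7)
  step 9: ref 4 -> FAULT, evict 2, frames=[7,4,1] (faults so far: 8)
  step 10: ref 1 -> HIT, frames=[7,4,1] (faults so far: 8)
  FIFO total faults: 8
--- LRU ---
  step 0: ref 4 -> FAULT, frames=[4,-,-] (faults so far: 1)
  step 1: ref 4 -> HIT, frames=[4,-,-] (faults so far: 1)
  step 2: ref 6 -> FAULT, frames=[4,6,-] (faults so far: 2)
  step 3: ref 7 -> FAULT, frames=[4,6,7] (faults so far: 3)
  step 4: ref 3 -> FAULT, evict 4, frames=[3,6,7] (faults so far: 4)
  step 5: ref 2 -> FAULT, evict 6, frames=[3,2,7] (faults so far: 5)
  step 6: ref 2 -> HIT, frames=[3,2,7] (faults so far: 5)
  step 7: ref 1 -> FAULT, evict 7, frames=[3,2,1] (faults so far: 6)
  step 8: ref 7 -> FAULT, evict 3, frames=[7,2,1] (faults so far: 7)
  step 9: ref 4 -> FAULT, evict 2, frames=[7,4,1] (faults so far: 8)
  step 10: ref 1 -> HIT, frames=[7,4,1] (faults so far: 8)
  LRU total faults: 8
--- Optimal ---
  step 0: ref 4 -> FAULT, frames=[4,-,-] (faults so far: 1)
  step 1: ref 4 -> HIT, frames=[4,-,-] (faults so far: 1)
  step 2: ref 6 -> FAULT, frames=[4,6,-] (faults so far: 2)
  step 3: ref 7 -> FAULT, frames=[4,6,7] (faults so far: 3)
  step 4: ref 3 -> FAULT, evict 6, frames=[4,3,7] (faults so far: 4)
  step 5: ref 2 -> FAULT, evict 3, frames=[4,2,7] (faults so far: 5)
  step 6: ref 2 -> HIT, frames=[4,2,7] (faults so far: 5)
  step 7: ref 1 -> FAULT, evict 2, frames=[4,1,7] (faults so far: 6)
  step 8: ref 7 -> HIT, frames=[4,1,7] (faults so far: 6)
  step 9: ref 4 -> HIT, frames=[4,1,7] (faults so far: 6)
  step 10: ref 1 -> HIT, frames=[4,1,7] (faults so far: 6)
  Optimal total faults: 6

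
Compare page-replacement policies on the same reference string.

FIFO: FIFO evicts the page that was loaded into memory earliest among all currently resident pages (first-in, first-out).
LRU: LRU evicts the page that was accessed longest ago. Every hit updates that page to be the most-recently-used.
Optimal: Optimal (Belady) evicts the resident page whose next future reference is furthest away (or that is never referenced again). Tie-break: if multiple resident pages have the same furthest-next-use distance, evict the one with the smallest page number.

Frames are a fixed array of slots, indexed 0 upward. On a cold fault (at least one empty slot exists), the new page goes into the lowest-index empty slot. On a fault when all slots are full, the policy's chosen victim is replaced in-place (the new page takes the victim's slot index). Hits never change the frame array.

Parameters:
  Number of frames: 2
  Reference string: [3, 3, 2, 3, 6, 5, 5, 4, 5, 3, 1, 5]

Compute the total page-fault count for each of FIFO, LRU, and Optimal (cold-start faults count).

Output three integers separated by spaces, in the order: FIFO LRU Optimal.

--- FIFO ---
  step 0: ref 3 -> FAULT, frames=[3,-] (faults so far: 1)
  step 1: ref 3 -> HIT, frames=[3,-] (faults so far: 1)
  step 2: ref 2 -> FAULT, frames=[3,2] (faults so far: 2)
  step 3: ref 3 -> HIT, frames=[3,2] (faults so far: 2)
  step 4: ref 6 -> FAULT, evict 3, frames=[6,2] (faults so far: 3)
  step 5: ref 5 -> FAULT, evict 2, frames=[6,5] (faults so far: 4)
  step 6: ref 5 -> HIT, frames=[6,5] (faults so far: 4)
  step 7: ref 4 -> FAULT, evict 6, frames=[4,5] (faults so far: 5)
  step 8: ref 5 -> HIT, frames=[4,5] (faults so far: 5)
  step 9: ref 3 -> FAULT, evict 5, frames=[4,3] (faults so far: 6)
  step 10: ref 1 -> FAULT, evict 4, frames=[1,3] (faults so far: 7)
  step 11: ref 5 -> FAULT, evict 3, frames=[1,5] (faults so far: 8)
  FIFO total faults: 8
--- LRU ---
  step 0: ref 3 -> FAULT, frames=[3,-] (faults so far: 1)
  step 1: ref 3 -> HIT, frames=[3,-] (faults so far: 1)
  step 2: ref 2 -> FAULT, frames=[3,2] (faults so far: 2)
  step 3: ref 3 -> HIT, frames=[3,2] (faults so far: 2)
  step 4: ref 6 -> FAULT, evict 2, frames=[3,6] (faults so far: 3)
  step 5: ref 5 -> FAULT, evict 3, frames=[5,6] (faults so far: 4)
  step 6: ref 5 -> HIT, frames=[5,6] (faults so far: 4)
  step 7: ref 4 -> FAULT, evict 6, frames=[5,4] (faults so far: 5)
  step 8: ref 5 -> HIT, frames=[5,4] (faults so far: 5)
  step 9: ref 3 -> FAULT, evict 4, frames=[5,3] (faults so far: 6)
  step 10: ref 1 -> FAULT, evict 5, frames=[1,3] (faults so far: 7)
  step 11: ref 5 -> FAULT, evict 3, frames=[1,5] (faults so far: 8)
  LRU total faults: 8
--- Optimal ---
  step 0: ref 3 -> FAULT, frames=[3,-] (faults so far: 1)
  step 1: ref 3 -> HIT, frames=[3,-] (faults so far: 1)
  step 2: ref 2 -> FAULT, frames=[3,2] (faults so far: 2)
  step 3: ref 3 -> HIT, frames=[3,2] (faults so far: 2)
  step 4: ref 6 -> FAULT, evict 2, frames=[3,6] (faults so far: 3)
  step 5: ref 5 -> FAULT, evict 6, frames=[3,5] (faults so far: 4)
  step 6: ref 5 -> HIT, frames=[3,5] (faults so far: 4)
  step 7: ref 4 -> FAULT, evict 3, frames=[4,5] (faults so far: 5)
  step 8: ref 5 -> HIT, frames=[4,5] (faults so far: 5)
  step 9: ref 3 -> FAULT, evict 4, frames=[3,5] (faults so far: 6)
  step 10: ref 1 -> FAULT, evict 3, frames=[1,5] (faults so far: 7)
  step 11: ref 5 -> HIT, frames=[1,5] (faults so far: 7)
  Optimal total faults: 7

Answer: 8 8 7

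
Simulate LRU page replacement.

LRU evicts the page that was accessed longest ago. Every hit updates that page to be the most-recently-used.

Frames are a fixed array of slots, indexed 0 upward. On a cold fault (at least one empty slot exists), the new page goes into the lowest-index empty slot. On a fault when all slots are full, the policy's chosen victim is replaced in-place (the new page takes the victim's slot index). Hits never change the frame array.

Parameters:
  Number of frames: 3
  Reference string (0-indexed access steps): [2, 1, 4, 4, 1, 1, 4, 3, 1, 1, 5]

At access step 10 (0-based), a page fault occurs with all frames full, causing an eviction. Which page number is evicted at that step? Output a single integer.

Answer: 4

Derivation:
Step 0: ref 2 -> FAULT, frames=[2,-,-]
Step 1: ref 1 -> FAULT, frames=[2,1,-]
Step 2: ref 4 -> FAULT, frames=[2,1,4]
Step 3: ref 4 -> HIT, frames=[2,1,4]
Step 4: ref 1 -> HIT, frames=[2,1,4]
Step 5: ref 1 -> HIT, frames=[2,1,4]
Step 6: ref 4 -> HIT, frames=[2,1,4]
Step 7: ref 3 -> FAULT, evict 2, frames=[3,1,4]
Step 8: ref 1 -> HIT, frames=[3,1,4]
Step 9: ref 1 -> HIT, frames=[3,1,4]
Step 10: ref 5 -> FAULT, evict 4, frames=[3,1,5]
At step 10: evicted page 4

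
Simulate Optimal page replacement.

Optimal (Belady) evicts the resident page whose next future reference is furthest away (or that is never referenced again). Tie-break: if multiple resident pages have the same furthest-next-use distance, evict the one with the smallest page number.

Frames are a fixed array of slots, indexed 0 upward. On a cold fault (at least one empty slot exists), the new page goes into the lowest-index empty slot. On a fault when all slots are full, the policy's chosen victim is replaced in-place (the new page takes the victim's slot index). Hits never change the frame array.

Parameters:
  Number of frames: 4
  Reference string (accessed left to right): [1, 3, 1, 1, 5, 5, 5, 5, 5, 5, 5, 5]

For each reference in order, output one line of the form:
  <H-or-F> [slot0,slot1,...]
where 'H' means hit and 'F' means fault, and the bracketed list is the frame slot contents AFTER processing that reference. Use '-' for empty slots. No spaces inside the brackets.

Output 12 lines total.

F [1,-,-,-]
F [1,3,-,-]
H [1,3,-,-]
H [1,3,-,-]
F [1,3,5,-]
H [1,3,5,-]
H [1,3,5,-]
H [1,3,5,-]
H [1,3,5,-]
H [1,3,5,-]
H [1,3,5,-]
H [1,3,5,-]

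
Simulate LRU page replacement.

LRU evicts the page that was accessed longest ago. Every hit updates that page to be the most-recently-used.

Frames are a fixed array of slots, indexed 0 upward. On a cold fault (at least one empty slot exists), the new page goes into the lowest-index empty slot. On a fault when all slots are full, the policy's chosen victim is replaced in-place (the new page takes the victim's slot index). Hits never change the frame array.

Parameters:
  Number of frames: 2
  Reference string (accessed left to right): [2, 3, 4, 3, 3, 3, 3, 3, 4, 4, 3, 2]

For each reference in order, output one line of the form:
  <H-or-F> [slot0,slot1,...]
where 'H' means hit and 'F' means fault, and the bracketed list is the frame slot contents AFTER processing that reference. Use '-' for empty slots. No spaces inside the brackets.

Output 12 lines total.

F [2,-]
F [2,3]
F [4,3]
H [4,3]
H [4,3]
H [4,3]
H [4,3]
H [4,3]
H [4,3]
H [4,3]
H [4,3]
F [2,3]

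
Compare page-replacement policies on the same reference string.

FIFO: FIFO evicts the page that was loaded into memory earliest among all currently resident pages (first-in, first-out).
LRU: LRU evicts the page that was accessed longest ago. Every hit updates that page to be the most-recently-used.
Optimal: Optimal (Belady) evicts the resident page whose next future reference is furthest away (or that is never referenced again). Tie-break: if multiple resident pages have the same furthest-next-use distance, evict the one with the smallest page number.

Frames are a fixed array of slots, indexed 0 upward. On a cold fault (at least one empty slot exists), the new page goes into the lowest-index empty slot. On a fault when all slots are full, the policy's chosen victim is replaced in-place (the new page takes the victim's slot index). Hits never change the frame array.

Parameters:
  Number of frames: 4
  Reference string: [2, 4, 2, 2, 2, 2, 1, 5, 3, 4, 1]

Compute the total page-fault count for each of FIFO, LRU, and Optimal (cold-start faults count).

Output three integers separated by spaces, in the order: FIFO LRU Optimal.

Answer: 5 6 5

Derivation:
--- FIFO ---
  step 0: ref 2 -> FAULT, frames=[2,-,-,-] (faults so far: 1)
  step 1: ref 4 -> FAULT, frames=[2,4,-,-] (faults so far: 2)
  step 2: ref 2 -> HIT, frames=[2,4,-,-] (faults so far: 2)
  step 3: ref 2 -> HIT, frames=[2,4,-,-] (faults so far: 2)
  step 4: ref 2 -> HIT, frames=[2,4,-,-] (faults so far: 2)
  step 5: ref 2 -> HIT, frames=[2,4,-,-] (faults so far: 2)
  step 6: ref 1 -> FAULT, frames=[2,4,1,-] (faults so far: 3)
  step 7: ref 5 -> FAULT, frames=[2,4,1,5] (faults so far: 4)
  step 8: ref 3 -> FAULT, evict 2, frames=[3,4,1,5] (faults so far: 5)
  step 9: ref 4 -> HIT, frames=[3,4,1,5] (faults so far: 5)
  step 10: ref 1 -> HIT, frames=[3,4,1,5] (faults so far: 5)
  FIFO total faults: 5
--- LRU ---
  step 0: ref 2 -> FAULT, frames=[2,-,-,-] (faults so far: 1)
  step 1: ref 4 -> FAULT, frames=[2,4,-,-] (faults so far: 2)
  step 2: ref 2 -> HIT, frames=[2,4,-,-] (faults so far: 2)
  step 3: ref 2 -> HIT, frames=[2,4,-,-] (faults so far: 2)
  step 4: ref 2 -> HIT, frames=[2,4,-,-] (faults so far: 2)
  step 5: ref 2 -> HIT, frames=[2,4,-,-] (faults so far: 2)
  step 6: ref 1 -> FAULT, frames=[2,4,1,-] (faults so far: 3)
  step 7: ref 5 -> FAULT, frames=[2,4,1,5] (faults so far: 4)
  step 8: ref 3 -> FAULT, evict 4, frames=[2,3,1,5] (faults so far: 5)
  step 9: ref 4 -> FAULT, evict 2, frames=[4,3,1,5] (faults so far: 6)
  step 10: ref 1 -> HIT, frames=[4,3,1,5] (faults so far: 6)
  LRU total faults: 6
--- Optimal ---
  step 0: ref 2 -> FAULT, frames=[2,-,-,-] (faults so far: 1)
  step 1: ref 4 -> FAULT, frames=[2,4,-,-] (faults so far: 2)
  step 2: ref 2 -> HIT, frames=[2,4,-,-] (faults so far: 2)
  step 3: ref 2 -> HIT, frames=[2,4,-,-] (faults so far: 2)
  step 4: ref 2 -> HIT, frames=[2,4,-,-] (faults so far: 2)
  step 5: ref 2 -> HIT, frames=[2,4,-,-] (faults so far: 2)
  step 6: ref 1 -> FAULT, frames=[2,4,1,-] (faults so far: 3)
  step 7: ref 5 -> FAULT, frames=[2,4,1,5] (faults so far: 4)
  step 8: ref 3 -> FAULT, evict 2, frames=[3,4,1,5] (faults so far: 5)
  step 9: ref 4 -> HIT, frames=[3,4,1,5] (faults so far: 5)
  step 10: ref 1 -> HIT, frames=[3,4,1,5] (faults so far: 5)
  Optimal total faults: 5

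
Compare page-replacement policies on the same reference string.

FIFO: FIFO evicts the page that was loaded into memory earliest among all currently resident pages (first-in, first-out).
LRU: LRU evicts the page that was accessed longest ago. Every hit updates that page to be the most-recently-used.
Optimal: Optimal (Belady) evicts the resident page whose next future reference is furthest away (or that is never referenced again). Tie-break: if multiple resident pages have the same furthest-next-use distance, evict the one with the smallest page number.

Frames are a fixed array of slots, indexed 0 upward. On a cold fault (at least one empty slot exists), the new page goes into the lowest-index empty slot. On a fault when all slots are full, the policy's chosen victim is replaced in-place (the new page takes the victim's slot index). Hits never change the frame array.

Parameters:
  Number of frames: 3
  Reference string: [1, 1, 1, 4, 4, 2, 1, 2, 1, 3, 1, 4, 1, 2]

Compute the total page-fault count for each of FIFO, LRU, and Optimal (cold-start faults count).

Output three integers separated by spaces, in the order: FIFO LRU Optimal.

--- FIFO ---
  step 0: ref 1 -> FAULT, frames=[1,-,-] (faults so far: 1)
  step 1: ref 1 -> HIT, frames=[1,-,-] (faults so far: 1)
  step 2: ref 1 -> HIT, frames=[1,-,-] (faults so far: 1)
  step 3: ref 4 -> FAULT, frames=[1,4,-] (faults so far: 2)
  step 4: ref 4 -> HIT, frames=[1,4,-] (faults so far: 2)
  step 5: ref 2 -> FAULT, frames=[1,4,2] (faults so far: 3)
  step 6: ref 1 -> HIT, frames=[1,4,2] (faults so far: 3)
  step 7: ref 2 -> HIT, frames=[1,4,2] (faults so far: 3)
  step 8: ref 1 -> HIT, frames=[1,4,2] (faults so far: 3)
  step 9: ref 3 -> FAULT, evict 1, frames=[3,4,2] (faults so far: 4)
  step 10: ref 1 -> FAULT, evict 4, frames=[3,1,2] (faults so far: 5)
  step 11: ref 4 -> FAULT, evict 2, frames=[3,1,4] (faults so far: 6)
  step 12: ref 1 -> HIT, frames=[3,1,4] (faults so far: 6)
  step 13: ref 2 -> FAULT, evict 3, frames=[2,1,4] (faults so far: 7)
  FIFO total faults: 7
--- LRU ---
  step 0: ref 1 -> FAULT, frames=[1,-,-] (faults so far: 1)
  step 1: ref 1 -> HIT, frames=[1,-,-] (faults so far: 1)
  step 2: ref 1 -> HIT, frames=[1,-,-] (faults so far: 1)
  step 3: ref 4 -> FAULT, frames=[1,4,-] (faults so far: 2)
  step 4: ref 4 -> HIT, frames=[1,4,-] (faults so far: 2)
  step 5: ref 2 -> FAULT, frames=[1,4,2] (faults so far: 3)
  step 6: ref 1 -> HIT, frames=[1,4,2] (faults so far: 3)
  step 7: ref 2 -> HIT, frames=[1,4,2] (faults so far: 3)
  step 8: ref 1 -> HIT, frames=[1,4,2] (faults so far: 3)
  step 9: ref 3 -> FAULT, evict 4, frames=[1,3,2] (faults so far: 4)
  step 10: ref 1 -> HIT, frames=[1,3,2] (faults so far: 4)
  step 11: ref 4 -> FAULT, evict 2, frames=[1,3,4] (faults so far: 5)
  step 12: ref 1 -> HIT, frames=[1,3,4] (faults so far: 5)
  step 13: ref 2 -> FAULT, evict 3, frames=[1,2,4] (faults so far: 6)
  LRU total faults: 6
--- Optimal ---
  step 0: ref 1 -> FAULT, frames=[1,-,-] (faults so far: 1)
  step 1: ref 1 -> HIT, frames=[1,-,-] (faults so far: 1)
  step 2: ref 1 -> HIT, frames=[1,-,-] (faults so far: 1)
  step 3: ref 4 -> FAULT, frames=[1,4,-] (faults so far: 2)
  step 4: ref 4 -> HIT, frames=[1,4,-] (faults so far: 2)
  step 5: ref 2 -> FAULT, frames=[1,4,2] (faults so far: 3)
  step 6: ref 1 -> HIT, frames=[1,4,2] (faults so far: 3)
  step 7: ref 2 -> HIT, frames=[1,4,2] (faults so far: 3)
  step 8: ref 1 -> HIT, frames=[1,4,2] (faults so far: 3)
  step 9: ref 3 -> FAULT, evict 2, frames=[1,4,3] (faults so far: 4)
  step 10: ref 1 -> HIT, frames=[1,4,3] (faults so far: 4)
  step 11: ref 4 -> HIT, frames=[1,4,3] (faults so far: 4)
  step 12: ref 1 -> HIT, frames=[1,4,3] (faults so far: 4)
  step 13: ref 2 -> FAULT, evict 1, frames=[2,4,3] (faults so far: 5)
  Optimal total faults: 5

Answer: 7 6 5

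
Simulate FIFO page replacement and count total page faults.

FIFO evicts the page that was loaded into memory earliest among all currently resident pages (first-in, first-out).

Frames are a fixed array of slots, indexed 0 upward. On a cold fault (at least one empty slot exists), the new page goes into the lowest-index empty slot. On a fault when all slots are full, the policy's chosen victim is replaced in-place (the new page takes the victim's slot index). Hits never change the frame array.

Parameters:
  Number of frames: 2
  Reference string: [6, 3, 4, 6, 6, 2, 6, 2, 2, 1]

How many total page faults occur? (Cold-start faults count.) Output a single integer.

Step 0: ref 6 → FAULT, frames=[6,-]
Step 1: ref 3 → FAULT, frames=[6,3]
Step 2: ref 4 → FAULT (evict 6), frames=[4,3]
Step 3: ref 6 → FAULT (evict 3), frames=[4,6]
Step 4: ref 6 → HIT, frames=[4,6]
Step 5: ref 2 → FAULT (evict 4), frames=[2,6]
Step 6: ref 6 → HIT, frames=[2,6]
Step 7: ref 2 → HIT, frames=[2,6]
Step 8: ref 2 → HIT, frames=[2,6]
Step 9: ref 1 → FAULT (evict 6), frames=[2,1]
Total faults: 6

Answer: 6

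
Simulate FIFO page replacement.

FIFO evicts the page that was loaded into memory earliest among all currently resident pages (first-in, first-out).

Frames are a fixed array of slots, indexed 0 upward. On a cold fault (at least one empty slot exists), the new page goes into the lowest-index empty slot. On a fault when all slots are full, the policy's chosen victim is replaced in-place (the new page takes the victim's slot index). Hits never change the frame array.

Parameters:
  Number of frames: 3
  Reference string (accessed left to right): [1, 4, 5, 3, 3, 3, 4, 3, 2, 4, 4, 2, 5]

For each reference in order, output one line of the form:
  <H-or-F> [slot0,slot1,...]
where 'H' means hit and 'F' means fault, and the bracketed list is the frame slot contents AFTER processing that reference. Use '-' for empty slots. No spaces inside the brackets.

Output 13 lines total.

F [1,-,-]
F [1,4,-]
F [1,4,5]
F [3,4,5]
H [3,4,5]
H [3,4,5]
H [3,4,5]
H [3,4,5]
F [3,2,5]
F [3,2,4]
H [3,2,4]
H [3,2,4]
F [5,2,4]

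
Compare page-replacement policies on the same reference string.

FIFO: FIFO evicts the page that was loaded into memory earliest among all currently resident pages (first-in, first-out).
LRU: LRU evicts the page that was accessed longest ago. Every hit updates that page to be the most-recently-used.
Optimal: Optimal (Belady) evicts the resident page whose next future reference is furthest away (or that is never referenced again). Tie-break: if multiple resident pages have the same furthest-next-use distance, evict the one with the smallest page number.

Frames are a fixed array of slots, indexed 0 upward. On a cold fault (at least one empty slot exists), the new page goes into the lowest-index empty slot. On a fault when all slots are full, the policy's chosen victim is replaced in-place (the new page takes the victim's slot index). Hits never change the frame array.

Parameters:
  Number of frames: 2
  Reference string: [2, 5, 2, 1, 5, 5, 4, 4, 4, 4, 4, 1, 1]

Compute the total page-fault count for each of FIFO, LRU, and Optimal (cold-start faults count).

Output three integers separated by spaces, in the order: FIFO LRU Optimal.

--- FIFO ---
  step 0: ref 2 -> FAULT, frames=[2,-] (faults so far: 1)
  step 1: ref 5 -> FAULT, frames=[2,5] (faults so far: 2)
  step 2: ref 2 -> HIT, frames=[2,5] (faults so far: 2)
  step 3: ref 1 -> FAULT, evict 2, frames=[1,5] (faults so far: 3)
  step 4: ref 5 -> HIT, frames=[1,5] (faults so far: 3)
  step 5: ref 5 -> HIT, frames=[1,5] (faults so far: 3)
  step 6: ref 4 -> FAULT, evict 5, frames=[1,4] (faults so far: 4)
  step 7: ref 4 -> HIT, frames=[1,4] (faults so far: 4)
  step 8: ref 4 -> HIT, frames=[1,4] (faults so far: 4)
  step 9: ref 4 -> HIT, frames=[1,4] (faults so far: 4)
  step 10: ref 4 -> HIT, frames=[1,4] (faults so far: 4)
  step 11: ref 1 -> HIT, frames=[1,4] (faults so far: 4)
  step 12: ref 1 -> HIT, frames=[1,4] (faults so far: 4)
  FIFO total faults: 4
--- LRU ---
  step 0: ref 2 -> FAULT, frames=[2,-] (faults so far: 1)
  step 1: ref 5 -> FAULT, frames=[2,5] (faults so far: 2)
  step 2: ref 2 -> HIT, frames=[2,5] (faults so far: 2)
  step 3: ref 1 -> FAULT, evict 5, frames=[2,1] (faults so far: 3)
  step 4: ref 5 -> FAULT, evict 2, frames=[5,1] (faults so far: 4)
  step 5: ref 5 -> HIT, frames=[5,1] (faults so far: 4)
  step 6: ref 4 -> FAULT, evict 1, frames=[5,4] (faults so far: 5)
  step 7: ref 4 -> HIT, frames=[5,4] (faults so far: 5)
  step 8: ref 4 -> HIT, frames=[5,4] (faults so far: 5)
  step 9: ref 4 -> HIT, frames=[5,4] (faults so far: 5)
  step 10: ref 4 -> HIT, frames=[5,4] (faults so far: 5)
  step 11: ref 1 -> FAULT, evict 5, frames=[1,4] (faults so far: 6)
  step 12: ref 1 -> HIT, frames=[1,4] (faults so far: 6)
  LRU total faults: 6
--- Optimal ---
  step 0: ref 2 -> FAULT, frames=[2,-] (faults so far: 1)
  step 1: ref 5 -> FAULT, frames=[2,5] (faults so far: 2)
  step 2: ref 2 -> HIT, frames=[2,5] (faults so far: 2)
  step 3: ref 1 -> FAULT, evict 2, frames=[1,5] (faults so far: 3)
  step 4: ref 5 -> HIT, frames=[1,5] (faults so far: 3)
  step 5: ref 5 -> HIT, frames=[1,5] (faults so far: 3)
  step 6: ref 4 -> FAULT, evict 5, frames=[1,4] (faults so far: 4)
  step 7: ref 4 -> HIT, frames=[1,4] (faults so far: 4)
  step 8: ref 4 -> HIT, frames=[1,4] (faults so far: 4)
  step 9: ref 4 -> HIT, frames=[1,4] (faults so far: 4)
  step 10: ref 4 -> HIT, frames=[1,4] (faults so far: 4)
  step 11: ref 1 -> HIT, frames=[1,4] (faults so far: 4)
  step 12: ref 1 -> HIT, frames=[1,4] (faults so far: 4)
  Optimal total faults: 4

Answer: 4 6 4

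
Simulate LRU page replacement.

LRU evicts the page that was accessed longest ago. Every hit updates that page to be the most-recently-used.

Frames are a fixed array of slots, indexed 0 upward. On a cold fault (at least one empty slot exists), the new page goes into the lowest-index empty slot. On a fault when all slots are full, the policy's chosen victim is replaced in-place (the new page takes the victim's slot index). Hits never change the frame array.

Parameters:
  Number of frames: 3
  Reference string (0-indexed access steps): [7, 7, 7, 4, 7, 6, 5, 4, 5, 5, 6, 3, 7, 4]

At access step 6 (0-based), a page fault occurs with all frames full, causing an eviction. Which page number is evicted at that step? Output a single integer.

Step 0: ref 7 -> FAULT, frames=[7,-,-]
Step 1: ref 7 -> HIT, frames=[7,-,-]
Step 2: ref 7 -> HIT, frames=[7,-,-]
Step 3: ref 4 -> FAULT, frames=[7,4,-]
Step 4: ref 7 -> HIT, frames=[7,4,-]
Step 5: ref 6 -> FAULT, frames=[7,4,6]
Step 6: ref 5 -> FAULT, evict 4, frames=[7,5,6]
At step 6: evicted page 4

Answer: 4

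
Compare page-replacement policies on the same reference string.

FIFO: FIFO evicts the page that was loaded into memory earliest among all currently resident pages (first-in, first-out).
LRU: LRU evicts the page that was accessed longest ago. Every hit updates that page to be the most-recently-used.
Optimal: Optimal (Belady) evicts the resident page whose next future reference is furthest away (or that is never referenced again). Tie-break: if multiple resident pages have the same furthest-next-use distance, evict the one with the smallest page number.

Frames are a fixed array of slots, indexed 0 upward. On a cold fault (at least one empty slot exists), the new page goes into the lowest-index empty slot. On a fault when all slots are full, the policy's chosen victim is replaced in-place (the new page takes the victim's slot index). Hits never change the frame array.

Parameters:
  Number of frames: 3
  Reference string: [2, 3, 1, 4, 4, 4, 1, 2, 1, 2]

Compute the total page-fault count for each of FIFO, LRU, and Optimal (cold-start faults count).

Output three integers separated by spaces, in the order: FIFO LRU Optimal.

Answer: 5 5 4

Derivation:
--- FIFO ---
  step 0: ref 2 -> FAULT, frames=[2,-,-] (faults so far: 1)
  step 1: ref 3 -> FAULT, frames=[2,3,-] (faults so far: 2)
  step 2: ref 1 -> FAULT, frames=[2,3,1] (faults so far: 3)
  step 3: ref 4 -> FAULT, evict 2, frames=[4,3,1] (faults so far: 4)
  step 4: ref 4 -> HIT, frames=[4,3,1] (faults so far: 4)
  step 5: ref 4 -> HIT, frames=[4,3,1] (faults so far: 4)
  step 6: ref 1 -> HIT, frames=[4,3,1] (faults so far: 4)
  step 7: ref 2 -> FAULT, evict 3, frames=[4,2,1] (faults so far: 5)
  step 8: ref 1 -> HIT, frames=[4,2,1] (faults so far: 5)
  step 9: ref 2 -> HIT, frames=[4,2,1] (faults so far: 5)
  FIFO total faults: 5
--- LRU ---
  step 0: ref 2 -> FAULT, frames=[2,-,-] (faults so far: 1)
  step 1: ref 3 -> FAULT, frames=[2,3,-] (faults so far: 2)
  step 2: ref 1 -> FAULT, frames=[2,3,1] (faults so far: 3)
  step 3: ref 4 -> FAULT, evict 2, frames=[4,3,1] (faults so far: 4)
  step 4: ref 4 -> HIT, frames=[4,3,1] (faults so far: 4)
  step 5: ref 4 -> HIT, frames=[4,3,1] (faults so far: 4)
  step 6: ref 1 -> HIT, frames=[4,3,1] (faults so far: 4)
  step 7: ref 2 -> FAULT, evict 3, frames=[4,2,1] (faults so far: 5)
  step 8: ref 1 -> HIT, frames=[4,2,1] (faults so far: 5)
  step 9: ref 2 -> HIT, frames=[4,2,1] (faults so far: 5)
  LRU total faults: 5
--- Optimal ---
  step 0: ref 2 -> FAULT, frames=[2,-,-] (faults so far: 1)
  step 1: ref 3 -> FAULT, frames=[2,3,-] (faults so far: 2)
  step 2: ref 1 -> FAULT, frames=[2,3,1] (faults so far: 3)
  step 3: ref 4 -> FAULT, evict 3, frames=[2,4,1] (faults so far: 4)
  step 4: ref 4 -> HIT, frames=[2,4,1] (faults so far: 4)
  step 5: ref 4 -> HIT, frames=[2,4,1] (faults so far: 4)
  step 6: ref 1 -> HIT, frames=[2,4,1] (faults so far: 4)
  step 7: ref 2 -> HIT, frames=[2,4,1] (faults so far: 4)
  step 8: ref 1 -> HIT, frames=[2,4,1] (faults so far: 4)
  step 9: ref 2 -> HIT, frames=[2,4,1] (faults so far: 4)
  Optimal total faults: 4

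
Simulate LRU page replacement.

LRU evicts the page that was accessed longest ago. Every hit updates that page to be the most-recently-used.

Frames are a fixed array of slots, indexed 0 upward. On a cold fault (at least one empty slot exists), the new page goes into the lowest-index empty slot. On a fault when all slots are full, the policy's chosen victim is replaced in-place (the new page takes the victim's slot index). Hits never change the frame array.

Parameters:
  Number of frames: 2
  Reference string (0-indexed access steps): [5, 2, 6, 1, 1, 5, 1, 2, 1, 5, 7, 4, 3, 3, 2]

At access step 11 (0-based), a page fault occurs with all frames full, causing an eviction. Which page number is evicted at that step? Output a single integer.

Answer: 5

Derivation:
Step 0: ref 5 -> FAULT, frames=[5,-]
Step 1: ref 2 -> FAULT, frames=[5,2]
Step 2: ref 6 -> FAULT, evict 5, frames=[6,2]
Step 3: ref 1 -> FAULT, evict 2, frames=[6,1]
Step 4: ref 1 -> HIT, frames=[6,1]
Step 5: ref 5 -> FAULT, evict 6, frames=[5,1]
Step 6: ref 1 -> HIT, frames=[5,1]
Step 7: ref 2 -> FAULT, evict 5, frames=[2,1]
Step 8: ref 1 -> HIT, frames=[2,1]
Step 9: ref 5 -> FAULT, evict 2, frames=[5,1]
Step 10: ref 7 -> FAULT, evict 1, frames=[5,7]
Step 11: ref 4 -> FAULT, evict 5, frames=[4,7]
At step 11: evicted page 5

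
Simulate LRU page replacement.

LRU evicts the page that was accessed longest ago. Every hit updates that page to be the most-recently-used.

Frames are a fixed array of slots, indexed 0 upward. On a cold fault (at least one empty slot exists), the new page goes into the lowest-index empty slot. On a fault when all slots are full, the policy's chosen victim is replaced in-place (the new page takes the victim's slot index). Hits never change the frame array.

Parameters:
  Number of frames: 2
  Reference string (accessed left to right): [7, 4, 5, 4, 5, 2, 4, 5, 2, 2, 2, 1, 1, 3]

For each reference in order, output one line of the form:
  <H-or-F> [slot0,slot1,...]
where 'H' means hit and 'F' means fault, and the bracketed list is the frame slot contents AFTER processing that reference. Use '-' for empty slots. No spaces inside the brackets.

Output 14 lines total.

F [7,-]
F [7,4]
F [5,4]
H [5,4]
H [5,4]
F [5,2]
F [4,2]
F [4,5]
F [2,5]
H [2,5]
H [2,5]
F [2,1]
H [2,1]
F [3,1]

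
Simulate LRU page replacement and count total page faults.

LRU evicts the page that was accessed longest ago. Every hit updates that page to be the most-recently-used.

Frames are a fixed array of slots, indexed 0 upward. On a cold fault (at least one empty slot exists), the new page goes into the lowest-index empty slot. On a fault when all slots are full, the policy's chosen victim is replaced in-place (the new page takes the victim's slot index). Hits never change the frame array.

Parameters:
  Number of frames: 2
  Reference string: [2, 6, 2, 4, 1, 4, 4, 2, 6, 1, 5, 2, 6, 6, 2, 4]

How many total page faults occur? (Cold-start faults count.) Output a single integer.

Answer: 11

Derivation:
Step 0: ref 2 → FAULT, frames=[2,-]
Step 1: ref 6 → FAULT, frames=[2,6]
Step 2: ref 2 → HIT, frames=[2,6]
Step 3: ref 4 → FAULT (evict 6), frames=[2,4]
Step 4: ref 1 → FAULT (evict 2), frames=[1,4]
Step 5: ref 4 → HIT, frames=[1,4]
Step 6: ref 4 → HIT, frames=[1,4]
Step 7: ref 2 → FAULT (evict 1), frames=[2,4]
Step 8: ref 6 → FAULT (evict 4), frames=[2,6]
Step 9: ref 1 → FAULT (evict 2), frames=[1,6]
Step 10: ref 5 → FAULT (evict 6), frames=[1,5]
Step 11: ref 2 → FAULT (evict 1), frames=[2,5]
Step 12: ref 6 → FAULT (evict 5), frames=[2,6]
Step 13: ref 6 → HIT, frames=[2,6]
Step 14: ref 2 → HIT, frames=[2,6]
Step 15: ref 4 → FAULT (evict 6), frames=[2,4]
Total faults: 11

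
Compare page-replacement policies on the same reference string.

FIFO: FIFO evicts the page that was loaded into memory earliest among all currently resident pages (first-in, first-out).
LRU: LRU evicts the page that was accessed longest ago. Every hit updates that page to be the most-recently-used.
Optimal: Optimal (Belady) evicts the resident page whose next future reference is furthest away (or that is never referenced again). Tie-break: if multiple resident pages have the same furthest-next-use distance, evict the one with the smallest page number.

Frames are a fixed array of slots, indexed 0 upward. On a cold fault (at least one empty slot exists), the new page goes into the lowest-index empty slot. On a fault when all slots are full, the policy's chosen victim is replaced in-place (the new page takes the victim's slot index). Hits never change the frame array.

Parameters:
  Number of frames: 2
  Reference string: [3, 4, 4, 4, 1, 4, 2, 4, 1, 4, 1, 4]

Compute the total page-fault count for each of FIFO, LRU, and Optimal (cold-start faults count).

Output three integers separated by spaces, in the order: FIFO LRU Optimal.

--- FIFO ---
  step 0: ref 3 -> FAULT, frames=[3,-] (faults so far: 1)
  step 1: ref 4 -> FAULT, frames=[3,4] (faults so far: 2)
  step 2: ref 4 -> HIT, frames=[3,4] (faults so far: 2)
  step 3: ref 4 -> HIT, frames=[3,4] (faults so far: 2)
  step 4: ref 1 -> FAULT, evict 3, frames=[1,4] (faults so far: 3)
  step 5: ref 4 -> HIT, frames=[1,4] (faults so far: 3)
  step 6: ref 2 -> FAULT, evict 4, frames=[1,2] (faults so far: 4)
  step 7: ref 4 -> FAULT, evict 1, frames=[4,2] (faults so far: 5)
  step 8: ref 1 -> FAULT, evict 2, frames=[4,1] (faults so far: 6)
  step 9: ref 4 -> HIT, frames=[4,1] (faults so far: 6)
  step 10: ref 1 -> HIT, frames=[4,1] (faults so far: 6)
  step 11: ref 4 -> HIT, frames=[4,1] (faults so far: 6)
  FIFO total faults: 6
--- LRU ---
  step 0: ref 3 -> FAULT, frames=[3,-] (faults so far: 1)
  step 1: ref 4 -> FAULT, frames=[3,4] (faults so far: 2)
  step 2: ref 4 -> HIT, frames=[3,4] (faults so far: 2)
  step 3: ref 4 -> HIT, frames=[3,4] (faults so far: 2)
  step 4: ref 1 -> FAULT, evict 3, frames=[1,4] (faults so far: 3)
  step 5: ref 4 -> HIT, frames=[1,4] (faults so far: 3)
  step 6: ref 2 -> FAULT, evict 1, frames=[2,4] (faults so far: 4)
  step 7: ref 4 -> HIT, frames=[2,4] (faults so far: 4)
  step 8: ref 1 -> FAULT, evict 2, frames=[1,4] (faults so far: 5)
  step 9: ref 4 -> HIT, frames=[1,4] (faults so far: 5)
  step 10: ref 1 -> HIT, frames=[1,4] (faults so far: 5)
  step 11: ref 4 -> HIT, frames=[1,4] (faults so far: 5)
  LRU total faults: 5
--- Optimal ---
  step 0: ref 3 -> FAULT, frames=[3,-] (faults so far: 1)
  step 1: ref 4 -> FAULT, frames=[3,4] (faults so far: 2)
  step 2: ref 4 -> HIT, frames=[3,4] (faults so far: 2)
  step 3: ref 4 -> HIT, frames=[3,4] (faults so far: 2)
  step 4: ref 1 -> FAULT, evict 3, frames=[1,4] (faults so far: 3)
  step 5: ref 4 -> HIT, frames=[1,4] (faults so far: 3)
  step 6: ref 2 -> FAULT, evict 1, frames=[2,4] (faults so far: 4)
  step 7: ref 4 -> HIT, frames=[2,4] (faults so far: 4)
  step 8: ref 1 -> FAULT, evict 2, frames=[1,4] (faults so far: 5)
  step 9: ref 4 -> HIT, frames=[1,4] (faults so far: 5)
  step 10: ref 1 -> HIT, frames=[1,4] (faults so far: 5)
  step 11: ref 4 -> HIT, frames=[1,4] (faults so far: 5)
  Optimal total faults: 5

Answer: 6 5 5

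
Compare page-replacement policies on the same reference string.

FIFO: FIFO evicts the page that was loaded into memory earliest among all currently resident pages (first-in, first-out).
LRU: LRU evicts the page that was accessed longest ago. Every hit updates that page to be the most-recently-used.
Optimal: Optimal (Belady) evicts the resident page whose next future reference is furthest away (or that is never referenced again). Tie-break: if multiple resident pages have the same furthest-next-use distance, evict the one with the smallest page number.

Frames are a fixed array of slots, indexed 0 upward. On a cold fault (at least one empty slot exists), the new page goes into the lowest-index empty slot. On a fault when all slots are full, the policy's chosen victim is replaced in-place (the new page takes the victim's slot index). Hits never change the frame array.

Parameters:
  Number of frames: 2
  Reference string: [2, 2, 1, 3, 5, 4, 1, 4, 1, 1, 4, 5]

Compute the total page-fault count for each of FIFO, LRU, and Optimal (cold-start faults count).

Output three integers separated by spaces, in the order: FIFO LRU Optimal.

Answer: 7 7 6

Derivation:
--- FIFO ---
  step 0: ref 2 -> FAULT, frames=[2,-] (faults so far: 1)
  step 1: ref 2 -> HIT, frames=[2,-] (faults so far: 1)
  step 2: ref 1 -> FAULT, frames=[2,1] (faults so far: 2)
  step 3: ref 3 -> FAULT, evict 2, frames=[3,1] (faults so far: 3)
  step 4: ref 5 -> FAULT, evict 1, frames=[3,5] (faults so far: 4)
  step 5: ref 4 -> FAULT, evict 3, frames=[4,5] (faults so far: 5)
  step 6: ref 1 -> FAULT, evict 5, frames=[4,1] (faults so far: 6)
  step 7: ref 4 -> HIT, frames=[4,1] (faults so far: 6)
  step 8: ref 1 -> HIT, frames=[4,1] (faults so far: 6)
  step 9: ref 1 -> HIT, frames=[4,1] (faults so far: 6)
  step 10: ref 4 -> HIT, frames=[4,1] (faults so far: 6)
  step 11: ref 5 -> FAULT, evict 4, frames=[5,1] (faults so far: 7)
  FIFO total faults: 7
--- LRU ---
  step 0: ref 2 -> FAULT, frames=[2,-] (faults so far: 1)
  step 1: ref 2 -> HIT, frames=[2,-] (faults so far: 1)
  step 2: ref 1 -> FAULT, frames=[2,1] (faults so far: 2)
  step 3: ref 3 -> FAULT, evict 2, frames=[3,1] (faults so far: 3)
  step 4: ref 5 -> FAULT, evict 1, frames=[3,5] (faults so far: 4)
  step 5: ref 4 -> FAULT, evict 3, frames=[4,5] (faults so far: 5)
  step 6: ref 1 -> FAULT, evict 5, frames=[4,1] (faults so far: 6)
  step 7: ref 4 -> HIT, frames=[4,1] (faults so far: 6)
  step 8: ref 1 -> HIT, frames=[4,1] (faults so far: 6)
  step 9: ref 1 -> HIT, frames=[4,1] (faults so far: 6)
  step 10: ref 4 -> HIT, frames=[4,1] (faults so far: 6)
  step 11: ref 5 -> FAULT, evict 1, frames=[4,5] (faults so far: 7)
  LRU total faults: 7
--- Optimal ---
  step 0: ref 2 -> FAULT, frames=[2,-] (faults so far: 1)
  step 1: ref 2 -> HIT, frames=[2,-] (faults so far: 1)
  step 2: ref 1 -> FAULT, frames=[2,1] (faults so far: 2)
  step 3: ref 3 -> FAULT, evict 2, frames=[3,1] (faults so far: 3)
  step 4: ref 5 -> FAULT, evict 3, frames=[5,1] (faults so far: 4)
  step 5: ref 4 -> FAULT, evict 5, frames=[4,1] (faults so far: 5)
  step 6: ref 1 -> HIT, frames=[4,1] (faults so far: 5)
  step 7: ref 4 -> HIT, frames=[4,1] (faults so far: 5)
  step 8: ref 1 -> HIT, frames=[4,1] (faults so far: 5)
  step 9: ref 1 -> HIT, frames=[4,1] (faults so far: 5)
  step 10: ref 4 -> HIT, frames=[4,1] (faults so far: 5)
  step 11: ref 5 -> FAULT, evict 1, frames=[4,5] (faults so far: 6)
  Optimal total faults: 6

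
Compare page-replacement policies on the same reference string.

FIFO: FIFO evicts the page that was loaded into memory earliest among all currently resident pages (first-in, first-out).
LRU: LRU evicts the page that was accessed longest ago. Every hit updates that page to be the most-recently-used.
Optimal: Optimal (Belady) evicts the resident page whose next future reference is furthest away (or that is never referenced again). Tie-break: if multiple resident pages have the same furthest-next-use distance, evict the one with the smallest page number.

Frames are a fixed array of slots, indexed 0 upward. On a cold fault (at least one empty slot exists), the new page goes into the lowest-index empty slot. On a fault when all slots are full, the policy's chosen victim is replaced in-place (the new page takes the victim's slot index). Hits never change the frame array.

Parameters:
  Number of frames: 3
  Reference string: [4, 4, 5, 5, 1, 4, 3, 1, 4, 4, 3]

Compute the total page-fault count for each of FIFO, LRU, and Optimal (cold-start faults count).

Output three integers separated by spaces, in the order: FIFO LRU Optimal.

Answer: 5 4 4

Derivation:
--- FIFO ---
  step 0: ref 4 -> FAULT, frames=[4,-,-] (faults so far: 1)
  step 1: ref 4 -> HIT, frames=[4,-,-] (faults so far: 1)
  step 2: ref 5 -> FAULT, frames=[4,5,-] (faults so far: 2)
  step 3: ref 5 -> HIT, frames=[4,5,-] (faults so far: 2)
  step 4: ref 1 -> FAULT, frames=[4,5,1] (faults so far: 3)
  step 5: ref 4 -> HIT, frames=[4,5,1] (faults so far: 3)
  step 6: ref 3 -> FAULT, evict 4, frames=[3,5,1] (faults so far: 4)
  step 7: ref 1 -> HIT, frames=[3,5,1] (faults so far: 4)
  step 8: ref 4 -> FAULT, evict 5, frames=[3,4,1] (faults so far: 5)
  step 9: ref 4 -> HIT, frames=[3,4,1] (faults so far: 5)
  step 10: ref 3 -> HIT, frames=[3,4,1] (faults so far: 5)
  FIFO total faults: 5
--- LRU ---
  step 0: ref 4 -> FAULT, frames=[4,-,-] (faults so far: 1)
  step 1: ref 4 -> HIT, frames=[4,-,-] (faults so far: 1)
  step 2: ref 5 -> FAULT, frames=[4,5,-] (faults so far: 2)
  step 3: ref 5 -> HIT, frames=[4,5,-] (faults so far: 2)
  step 4: ref 1 -> FAULT, frames=[4,5,1] (faults so far: 3)
  step 5: ref 4 -> HIT, frames=[4,5,1] (faults so far: 3)
  step 6: ref 3 -> FAULT, evict 5, frames=[4,3,1] (faults so far: 4)
  step 7: ref 1 -> HIT, frames=[4,3,1] (faults so far: 4)
  step 8: ref 4 -> HIT, frames=[4,3,1] (faults so far: 4)
  step 9: ref 4 -> HIT, frames=[4,3,1] (faults so far: 4)
  step 10: ref 3 -> HIT, frames=[4,3,1] (faults so far: 4)
  LRU total faults: 4
--- Optimal ---
  step 0: ref 4 -> FAULT, frames=[4,-,-] (faults so far: 1)
  step 1: ref 4 -> HIT, frames=[4,-,-] (faults so far: 1)
  step 2: ref 5 -> FAULT, frames=[4,5,-] (faults so far: 2)
  step 3: ref 5 -> HIT, frames=[4,5,-] (faults so far: 2)
  step 4: ref 1 -> FAULT, frames=[4,5,1] (faults so far: 3)
  step 5: ref 4 -> HIT, frames=[4,5,1] (faults so far: 3)
  step 6: ref 3 -> FAULT, evict 5, frames=[4,3,1] (faults so far: 4)
  step 7: ref 1 -> HIT, frames=[4,3,1] (faults so far: 4)
  step 8: ref 4 -> HIT, frames=[4,3,1] (faults so far: 4)
  step 9: ref 4 -> HIT, frames=[4,3,1] (faults so far: 4)
  step 10: ref 3 -> HIT, frames=[4,3,1] (faults so far: 4)
  Optimal total faults: 4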